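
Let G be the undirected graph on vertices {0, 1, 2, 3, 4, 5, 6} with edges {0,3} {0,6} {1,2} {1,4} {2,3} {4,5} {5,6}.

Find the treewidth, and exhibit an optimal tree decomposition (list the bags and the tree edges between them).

Each bag holds 3 vertices, so the decomposition has width 2, which upper-bounds the treewidth. The edges 0–6–5–4–1–2–3–0 form a cycle, so G is not a tree and its treewidth is at least 2. Hence tw(G) = 2 exactly.

Treewidth 2.
One such decomposition:
Bags: B1 = {0, 5, 6}  B2 = {0, 4, 5}  B3 = {0, 1, 4}  B4 = {0, 1, 2}  B5 = {0, 2, 3}
Tree: B1–B2, B2–B3, B3–B4, B4–B5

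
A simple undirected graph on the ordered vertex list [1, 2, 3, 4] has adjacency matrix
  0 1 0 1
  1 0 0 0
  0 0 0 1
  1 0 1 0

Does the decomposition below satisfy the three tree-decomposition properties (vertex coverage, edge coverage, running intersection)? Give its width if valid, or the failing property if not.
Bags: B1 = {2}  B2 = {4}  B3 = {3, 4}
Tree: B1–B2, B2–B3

No — vertex 1 appears in no bag.

A tree decomposition must satisfy three properties: every vertex lies in some bag; for every edge, both endpoints lie together in some bag; and for every vertex, the bags containing it form a connected subtree. Here vertex 1 appears in no bag, so the decomposition is invalid.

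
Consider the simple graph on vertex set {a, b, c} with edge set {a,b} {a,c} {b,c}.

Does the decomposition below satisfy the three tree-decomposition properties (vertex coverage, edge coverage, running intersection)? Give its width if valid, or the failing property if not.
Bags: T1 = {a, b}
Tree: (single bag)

No — vertex c appears in no bag.

A tree decomposition must satisfy three properties: every vertex lies in some bag; for every edge, both endpoints lie together in some bag; and for every vertex, the bags containing it form a connected subtree. Here vertex c appears in no bag, so the decomposition is invalid.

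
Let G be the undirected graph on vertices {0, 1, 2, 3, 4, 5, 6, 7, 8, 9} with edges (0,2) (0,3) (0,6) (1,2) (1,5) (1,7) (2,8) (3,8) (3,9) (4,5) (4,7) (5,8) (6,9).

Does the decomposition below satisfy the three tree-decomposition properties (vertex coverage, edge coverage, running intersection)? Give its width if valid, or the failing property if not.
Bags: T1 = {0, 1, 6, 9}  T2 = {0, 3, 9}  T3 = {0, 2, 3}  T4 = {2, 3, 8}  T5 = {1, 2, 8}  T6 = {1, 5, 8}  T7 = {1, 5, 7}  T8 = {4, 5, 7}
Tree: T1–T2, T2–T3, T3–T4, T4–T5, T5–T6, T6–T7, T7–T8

A tree decomposition must satisfy three properties: every vertex lies in some bag; for every edge, both endpoints lie together in some bag; and for every vertex, the bags containing it form a connected subtree. Here bags containing vertex 1 are not connected in the tree, so the decomposition is invalid.

No — bags containing vertex 1 are not connected in the tree.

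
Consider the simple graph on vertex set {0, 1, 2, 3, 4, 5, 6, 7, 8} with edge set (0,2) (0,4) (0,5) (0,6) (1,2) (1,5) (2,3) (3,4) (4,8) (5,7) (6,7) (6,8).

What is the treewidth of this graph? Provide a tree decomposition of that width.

Treewidth 3.
One optimal decomposition is:
Bags: B1 = {4, 6, 7, 8}  B2 = {0, 4, 6, 7}  B3 = {0, 4, 5, 7}  B4 = {0, 3, 4, 5}  B5 = {0, 2, 3, 5}  B6 = {1, 2, 3, 5}
Tree: B1–B2, B2–B3, B3–B4, B4–B5, B5–B6

Every bag has size at most 4, so the width is 4 − 1 = 3 and tw(G) ≤ 3. For the lower bound: the 4 vertex sets {6,7,8}, {4}, {0}, {1,2,3,5} are disjoint, each induces a connected subgraph, and every pair is joined by at least one edge of G. Contracting each set to a single vertex therefore yields K_{4} as a minor, and since treewidth is minor-monotone, tw(G) ≥ tw(K_{4}) = 3. Combining the bounds, tw(G) = 3.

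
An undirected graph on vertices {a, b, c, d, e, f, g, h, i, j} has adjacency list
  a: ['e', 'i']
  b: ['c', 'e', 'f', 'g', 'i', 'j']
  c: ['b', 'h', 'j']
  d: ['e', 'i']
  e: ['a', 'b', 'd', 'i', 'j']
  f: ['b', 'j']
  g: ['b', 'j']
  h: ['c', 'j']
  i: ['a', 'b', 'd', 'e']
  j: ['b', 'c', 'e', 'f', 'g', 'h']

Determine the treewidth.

A width-2 tree decomposition is:
Bags: B1 = {b, c, j}  B2 = {b, e, j}  B3 = {b, e, i}  B4 = {a, e, i}  B5 = {b, f, j}  B6 = {d, e, i}  B7 = {c, h, j}  B8 = {b, g, j}
Tree: B1–B2, B2–B3, B3–B4, B1–B5, B3–B6, B1–B7, B2–B8
Every bag has size at most 3, so the width is 3 − 1 = 2 and tw(G) ≤ 2. On the other hand G contains the 3-clique {d, e, i}. A clique must lie in a single bag of any decomposition, so no decomposition can have width below 2. Therefore the treewidth is 2.

2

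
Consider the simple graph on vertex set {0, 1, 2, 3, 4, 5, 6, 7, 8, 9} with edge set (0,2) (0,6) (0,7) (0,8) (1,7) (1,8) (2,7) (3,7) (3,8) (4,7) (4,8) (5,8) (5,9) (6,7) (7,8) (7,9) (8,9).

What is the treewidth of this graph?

2

A width-2 tree decomposition is:
Bags: B1 = {0, 2, 7}  B2 = {0, 6, 7}  B3 = {0, 7, 8}  B4 = {7, 8, 9}  B5 = {5, 8, 9}  B6 = {1, 7, 8}  B7 = {3, 7, 8}  B8 = {4, 7, 8}
Tree: B1–B2, B2–B3, B3–B4, B4–B5, B4–B6, B4–B7, B4–B8
Every bag has size at most 3, so the width is 3 − 1 = 2 and tw(G) ≤ 2. Conversely, {5, 8, 9} is a clique of size 3, and the vertices of any clique must share a bag in every tree decomposition; so some bag has ≥ 3 vertices and tw(G) ≥ 2. Therefore the treewidth is 2.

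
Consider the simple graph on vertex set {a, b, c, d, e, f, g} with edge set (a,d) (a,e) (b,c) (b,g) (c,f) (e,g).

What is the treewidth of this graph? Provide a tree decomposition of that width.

Every bag has size at most 2, so the width is 2 − 1 = 1 and tw(G) ≤ 1. Since G has at least one edge (e.g. d–a), it is not an edgeless graph, so tw(G) ≥ 1. Therefore the treewidth is 1.

Treewidth 1.
One optimal decomposition is:
Bags: B1 = {a, d}  B2 = {a, e}  B3 = {e, g}  B4 = {b, g}  B5 = {b, c}  B6 = {c, f}
Tree: B1–B2, B2–B3, B3–B4, B4–B5, B5–B6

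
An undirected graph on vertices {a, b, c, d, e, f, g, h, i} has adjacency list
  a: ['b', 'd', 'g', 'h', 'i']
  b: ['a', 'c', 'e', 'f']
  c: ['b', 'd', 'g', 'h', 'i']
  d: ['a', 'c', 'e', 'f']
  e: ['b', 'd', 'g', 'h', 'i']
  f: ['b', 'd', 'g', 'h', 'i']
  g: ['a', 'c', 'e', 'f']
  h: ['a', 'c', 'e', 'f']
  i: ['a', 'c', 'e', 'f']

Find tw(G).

4

A width-4 tree decomposition is:
Bags: B1 = {a, c, e, f, h}  B2 = {a, c, e, f, i}  B3 = {a, c, d, e, f}  B4 = {a, b, c, e, f}  B5 = {a, c, e, f, g}
Tree: B1–B2, B2–B3, B3–B4, B4–B5
The largest bag has 5 vertices, giving width 4; this decomposition certifies tw(G) ≤ 4. For the lower bound: the 5 vertex sets {f,h}, {a,i}, {c,d}, {e}, {b} are disjoint, each induces a connected subgraph, and every pair is joined by at least one edge of G. Contracting each set to a single vertex therefore yields K_{5} as a minor, and since treewidth is minor-monotone, tw(G) ≥ tw(K_{5}) = 4. Hence tw(G) = 4 exactly.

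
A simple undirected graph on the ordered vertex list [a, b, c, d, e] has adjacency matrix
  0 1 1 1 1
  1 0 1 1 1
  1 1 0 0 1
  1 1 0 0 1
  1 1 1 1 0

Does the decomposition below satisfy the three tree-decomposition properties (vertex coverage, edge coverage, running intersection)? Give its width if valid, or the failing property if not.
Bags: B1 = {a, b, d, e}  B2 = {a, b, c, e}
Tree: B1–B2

Checking the three conditions: (i) the bags cover all of {a, b, c, d, e}; (ii) for each edge, some bag contains both endpoints; (iii) the bags containing any fixed vertex form a subtree. All hold, so the decomposition is valid with width 4 − 1 = 3.

Yes; width 3.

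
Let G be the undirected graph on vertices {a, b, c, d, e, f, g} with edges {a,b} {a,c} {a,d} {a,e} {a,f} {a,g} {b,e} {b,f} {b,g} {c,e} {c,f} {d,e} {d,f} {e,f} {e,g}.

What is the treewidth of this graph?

A width-3 tree decomposition is:
Bags: B1 = {a, c, e, f}  B2 = {a, b, e, f}  B3 = {a, b, e, g}  B4 = {a, d, e, f}
Tree: B1–B2, B2–B3, B1–B4
Each bag holds 4 vertices, so the decomposition has width 3, which upper-bounds the treewidth. Conversely, {a, b, e, g} is a clique of size 4, and the vertices of any clique must share a bag in every tree decomposition; so some bag has ≥ 4 vertices and tw(G) ≥ 3. The upper and lower bounds meet at 3, so that is the treewidth.

3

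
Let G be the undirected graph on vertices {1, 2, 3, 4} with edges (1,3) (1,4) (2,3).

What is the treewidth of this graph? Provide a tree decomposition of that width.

The largest bag has 2 vertices, giving width 1; this decomposition certifies tw(G) ≤ 1. G has an edge, so its treewidth is at least 1. The upper and lower bounds meet at 1, so that is the treewidth.

Treewidth 1.
One such decomposition:
Bags: B1 = {1, 4}  B2 = {1, 3}  B3 = {2, 3}
Tree: B1–B2, B2–B3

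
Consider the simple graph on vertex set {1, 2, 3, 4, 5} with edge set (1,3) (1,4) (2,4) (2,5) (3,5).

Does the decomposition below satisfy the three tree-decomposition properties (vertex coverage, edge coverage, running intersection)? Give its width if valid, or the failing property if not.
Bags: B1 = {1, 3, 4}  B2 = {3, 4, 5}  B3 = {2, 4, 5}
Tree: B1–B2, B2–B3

Yes; width 2.

Vertex coverage: the bags together contain {1, 2, 3, 4, 5}, the full vertex set. Edge coverage: each edge of G has both endpoints in at least one bag. Running intersection: for every vertex, the bags containing it form a connected subtree. All three properties hold, so this is a valid tree decomposition of width max|bag| − 1 = 2, and hence tw(G) ≤ 2.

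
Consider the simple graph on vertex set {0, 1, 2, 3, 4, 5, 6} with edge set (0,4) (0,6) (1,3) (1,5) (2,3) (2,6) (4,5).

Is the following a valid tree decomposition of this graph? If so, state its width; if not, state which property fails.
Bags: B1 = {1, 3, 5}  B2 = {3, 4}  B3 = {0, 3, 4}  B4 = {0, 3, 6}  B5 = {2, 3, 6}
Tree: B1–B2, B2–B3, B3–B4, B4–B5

No — edge (5,4) lies in no bag.

A tree decomposition must satisfy three properties: every vertex lies in some bag; for every edge, both endpoints lie together in some bag; and for every vertex, the bags containing it form a connected subtree. Here edge (5,4) lies in no bag, so the decomposition is invalid.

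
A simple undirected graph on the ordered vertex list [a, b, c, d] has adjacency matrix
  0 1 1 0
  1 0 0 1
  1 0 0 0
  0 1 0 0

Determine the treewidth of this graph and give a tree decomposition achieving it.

Each bag holds 2 vertices, so the decomposition has width 1, which upper-bounds the treewidth. Any graph with an edge has treewidth ≥ 1, and G has the edge d–b. Combining the bounds, tw(G) = 1.

Treewidth 1.
Bags: B1 = {b, d}  B2 = {a, b}  B3 = {a, c}
Tree: B1–B2, B2–B3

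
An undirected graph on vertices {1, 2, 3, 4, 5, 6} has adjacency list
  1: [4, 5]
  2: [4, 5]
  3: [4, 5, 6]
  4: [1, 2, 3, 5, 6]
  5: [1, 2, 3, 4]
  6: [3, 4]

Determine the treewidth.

A width-2 tree decomposition is:
Bags: B1 = {3, 4, 5}  B2 = {2, 4, 5}  B3 = {1, 4, 5}  B4 = {3, 4, 6}
Tree: B1–B2, B2–B3, B1–B4
The largest bag has 3 vertices, giving width 2; this decomposition certifies tw(G) ≤ 2. Conversely, {1, 4, 5} is a clique of size 3, and the vertices of any clique must share a bag in every tree decomposition; so some bag has ≥ 3 vertices and tw(G) ≥ 2. Combining the bounds, tw(G) = 2.

2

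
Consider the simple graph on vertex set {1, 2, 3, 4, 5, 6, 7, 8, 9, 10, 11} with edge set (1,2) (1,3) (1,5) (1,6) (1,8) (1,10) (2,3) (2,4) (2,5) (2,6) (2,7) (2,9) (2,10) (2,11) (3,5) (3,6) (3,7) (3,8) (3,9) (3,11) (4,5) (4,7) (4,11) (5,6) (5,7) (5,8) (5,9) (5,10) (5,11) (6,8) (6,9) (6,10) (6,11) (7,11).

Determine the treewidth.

4

A width-4 tree decomposition is:
Bags: B1 = {2, 3, 5, 7, 11}  B2 = {2, 3, 5, 6, 11}  B3 = {1, 2, 3, 5, 6}  B4 = {1, 2, 5, 6, 10}  B5 = {1, 3, 5, 6, 8}  B6 = {2, 4, 5, 7, 11}  B7 = {2, 3, 5, 6, 9}
Tree: B1–B2, B2–B3, B3–B4, B3–B5, B1–B6, B2–B7
The largest bag has 5 vertices, giving width 4; this decomposition certifies tw(G) ≤ 4. On the other hand G contains the 5-clique {1, 3, 5, 6, 8}. A clique must lie in a single bag of any decomposition, so no decomposition can have width below 4. Hence tw(G) = 4 exactly.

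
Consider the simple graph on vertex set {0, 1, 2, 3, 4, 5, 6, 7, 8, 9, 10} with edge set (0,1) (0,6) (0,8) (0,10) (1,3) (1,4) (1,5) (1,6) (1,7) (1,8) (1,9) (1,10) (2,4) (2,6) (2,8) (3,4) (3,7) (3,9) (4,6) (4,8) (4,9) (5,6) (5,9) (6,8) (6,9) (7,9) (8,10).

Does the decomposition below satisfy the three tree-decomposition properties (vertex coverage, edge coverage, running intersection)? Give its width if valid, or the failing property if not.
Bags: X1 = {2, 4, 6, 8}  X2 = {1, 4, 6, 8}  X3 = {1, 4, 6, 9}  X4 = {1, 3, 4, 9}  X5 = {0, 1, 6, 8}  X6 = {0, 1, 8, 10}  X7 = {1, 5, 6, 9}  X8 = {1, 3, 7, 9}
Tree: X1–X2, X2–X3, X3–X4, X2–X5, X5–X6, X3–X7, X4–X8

Every vertex of G appears in some bag (union = {0, 1, 2, 3, 4, 5, 6, 7, 8, 9, 10}); every edge is covered by a bag; and for each vertex v the set of bags containing v is connected in the bag tree. The decomposition is therefore valid. The largest bag has 4 vertices, so the width is 3.

Yes; width 3.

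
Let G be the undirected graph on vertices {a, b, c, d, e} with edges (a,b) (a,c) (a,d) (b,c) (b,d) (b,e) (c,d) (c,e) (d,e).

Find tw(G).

A width-3 tree decomposition is:
Bags: B1 = {b, c, d, e}  B2 = {a, b, c, d}
Tree: B1–B2
Every bag has size at most 4, so the width is 4 − 1 = 3 and tw(G) ≤ 3. Conversely, {b, c, d, e} is a clique of size 4, and the vertices of any clique must share a bag in every tree decomposition; so some bag has ≥ 4 vertices and tw(G) ≥ 3. Hence tw(G) = 3 exactly.

3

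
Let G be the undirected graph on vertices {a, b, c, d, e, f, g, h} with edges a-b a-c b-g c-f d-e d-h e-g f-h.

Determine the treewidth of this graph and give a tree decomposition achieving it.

The largest bag has 3 vertices, giving width 2; this decomposition certifies tw(G) ≤ 2. For the lower bound, G contains the cycle c–f–h–d–e–g–b–a–c, so G is not a forest; only forests have treewidth ≤ 1, hence tw(G) ≥ 2. The upper and lower bounds meet at 2, so that is the treewidth.

Treewidth 2.
Bags: B1 = {c, f, h}  B2 = {c, d, h}  B3 = {c, d, e}  B4 = {c, e, g}  B5 = {b, c, g}  B6 = {a, b, c}
Tree: B1–B2, B2–B3, B3–B4, B4–B5, B5–B6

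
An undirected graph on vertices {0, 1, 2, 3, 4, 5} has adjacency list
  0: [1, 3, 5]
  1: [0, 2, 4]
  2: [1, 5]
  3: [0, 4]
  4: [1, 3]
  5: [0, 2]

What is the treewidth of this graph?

A width-2 tree decomposition is:
Bags: B1 = {0, 3, 4}  B2 = {0, 1, 4}  B3 = {0, 1, 5}  B4 = {1, 2, 5}
Tree: B1–B2, B2–B3, B3–B4
Each bag holds 3 vertices, so the decomposition has width 2, which upper-bounds the treewidth. For the lower bound, G contains the cycle 3–4–1–0–3, so G is not a forest; only forests have treewidth ≤ 1, hence tw(G) ≥ 2. Therefore the treewidth is 2.

2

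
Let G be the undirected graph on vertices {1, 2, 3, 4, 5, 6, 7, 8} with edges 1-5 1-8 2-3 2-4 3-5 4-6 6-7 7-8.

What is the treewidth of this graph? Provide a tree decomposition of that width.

Treewidth 2.
One optimal decomposition is:
Bags: B1 = {1, 5, 8}  B2 = {3, 5, 8}  B3 = {2, 3, 8}  B4 = {2, 4, 8}  B5 = {4, 6, 8}  B6 = {6, 7, 8}
Tree: B1–B2, B2–B3, B3–B4, B4–B5, B5–B6

Every bag has size at most 3, so the width is 3 − 1 = 2 and tw(G) ≤ 2. The edges 8–1–5–3–2–4–6–7–8 form a cycle, so G is not a tree and its treewidth is at least 2. Hence tw(G) = 2 exactly.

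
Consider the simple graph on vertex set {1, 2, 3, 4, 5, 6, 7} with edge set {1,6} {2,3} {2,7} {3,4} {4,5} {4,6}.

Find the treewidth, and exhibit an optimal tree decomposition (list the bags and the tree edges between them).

Treewidth 1.
One optimal decomposition is:
Bags: B1 = {2, 7}  B2 = {2, 3}  B3 = {3, 4}  B4 = {4, 6}  B5 = {1, 6}  B6 = {4, 5}
Tree: B1–B2, B2–B3, B3–B4, B4–B5, B4–B6

Every bag has size at most 2, so the width is 2 − 1 = 1 and tw(G) ≤ 1. Since G has at least one edge (e.g. 2–7), it is not an edgeless graph, so tw(G) ≥ 1. Therefore the treewidth is 1.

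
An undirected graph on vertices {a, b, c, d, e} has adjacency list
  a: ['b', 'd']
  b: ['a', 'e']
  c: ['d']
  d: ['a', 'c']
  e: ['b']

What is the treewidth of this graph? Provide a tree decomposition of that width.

The largest bag has 2 vertices, giving width 1; this decomposition certifies tw(G) ≤ 1. G has an edge, so its treewidth is at least 1. The upper and lower bounds meet at 1, so that is the treewidth.

Treewidth 1.
One optimal decomposition is:
Bags: B1 = {c, d}  B2 = {a, d}  B3 = {a, b}  B4 = {b, e}
Tree: B1–B2, B2–B3, B3–B4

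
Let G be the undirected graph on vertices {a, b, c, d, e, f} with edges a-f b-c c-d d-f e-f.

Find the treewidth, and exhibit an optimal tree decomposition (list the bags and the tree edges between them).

Treewidth 1.
One optimal decomposition is:
Bags: B1 = {b, c}  B2 = {c, d}  B3 = {d, f}  B4 = {e, f}  B5 = {a, f}
Tree: B1–B2, B2–B3, B3–B4, B4–B5

The largest bag has 2 vertices, giving width 1; this decomposition certifies tw(G) ≤ 1. Any graph with an edge has treewidth ≥ 1, and G has the edge b–c. Therefore the treewidth is 1.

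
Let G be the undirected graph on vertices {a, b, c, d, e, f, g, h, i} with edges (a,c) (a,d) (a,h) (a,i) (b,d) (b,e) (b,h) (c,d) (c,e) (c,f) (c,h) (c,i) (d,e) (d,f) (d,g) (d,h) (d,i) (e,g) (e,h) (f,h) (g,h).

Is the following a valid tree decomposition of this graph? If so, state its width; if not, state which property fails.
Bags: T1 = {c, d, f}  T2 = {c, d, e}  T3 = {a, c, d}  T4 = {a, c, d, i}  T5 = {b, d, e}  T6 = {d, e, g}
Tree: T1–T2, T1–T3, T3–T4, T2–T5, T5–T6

A tree decomposition must satisfy three properties: every vertex lies in some bag; for every edge, both endpoints lie together in some bag; and for every vertex, the bags containing it form a connected subtree. Here vertex h appears in no bag, so the decomposition is invalid.

No — vertex h appears in no bag.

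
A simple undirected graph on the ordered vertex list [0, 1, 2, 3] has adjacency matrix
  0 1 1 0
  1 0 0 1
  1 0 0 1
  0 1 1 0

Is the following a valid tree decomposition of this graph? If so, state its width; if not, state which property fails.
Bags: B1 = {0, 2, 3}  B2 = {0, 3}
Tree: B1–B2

A tree decomposition must satisfy three properties: every vertex lies in some bag; for every edge, both endpoints lie together in some bag; and for every vertex, the bags containing it form a connected subtree. Here vertex 1 appears in no bag, so the decomposition is invalid.

No — vertex 1 appears in no bag.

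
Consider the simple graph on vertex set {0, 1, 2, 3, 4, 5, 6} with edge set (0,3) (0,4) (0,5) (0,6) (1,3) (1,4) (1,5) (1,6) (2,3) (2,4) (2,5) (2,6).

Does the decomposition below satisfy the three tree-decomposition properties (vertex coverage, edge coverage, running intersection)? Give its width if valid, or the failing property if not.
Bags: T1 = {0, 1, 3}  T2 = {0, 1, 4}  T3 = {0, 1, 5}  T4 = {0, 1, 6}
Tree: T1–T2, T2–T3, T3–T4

No — vertex 2 appears in no bag.

A tree decomposition must satisfy three properties: every vertex lies in some bag; for every edge, both endpoints lie together in some bag; and for every vertex, the bags containing it form a connected subtree. Here vertex 2 appears in no bag, so the decomposition is invalid.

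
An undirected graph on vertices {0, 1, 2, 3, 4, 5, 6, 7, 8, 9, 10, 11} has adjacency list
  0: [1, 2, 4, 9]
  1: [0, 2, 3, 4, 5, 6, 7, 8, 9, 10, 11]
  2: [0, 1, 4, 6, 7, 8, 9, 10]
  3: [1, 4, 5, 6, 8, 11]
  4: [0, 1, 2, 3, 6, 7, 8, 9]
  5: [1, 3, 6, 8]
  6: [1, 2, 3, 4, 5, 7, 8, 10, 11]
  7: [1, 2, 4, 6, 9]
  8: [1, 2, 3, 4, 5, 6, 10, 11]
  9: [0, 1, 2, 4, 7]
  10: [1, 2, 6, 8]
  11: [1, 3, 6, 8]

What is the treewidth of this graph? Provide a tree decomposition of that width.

Treewidth 4.
One such decomposition:
Bags: B1 = {1, 2, 4, 6, 7}  B2 = {1, 2, 4, 7, 9}  B3 = {1, 2, 4, 6, 8}  B4 = {0, 1, 2, 4, 9}  B5 = {1, 3, 4, 6, 8}  B6 = {1, 3, 5, 6, 8}  B7 = {1, 2, 6, 8, 10}  B8 = {1, 3, 6, 8, 11}
Tree: B1–B2, B1–B3, B2–B4, B3–B5, B5–B6, B3–B7, B6–B8

Each bag holds 5 vertices, so the decomposition has width 4, which upper-bounds the treewidth. On the other hand G contains the 5-clique {0, 1, 2, 4, 9}. A clique must lie in a single bag of any decomposition, so no decomposition can have width below 4. Hence tw(G) = 4 exactly.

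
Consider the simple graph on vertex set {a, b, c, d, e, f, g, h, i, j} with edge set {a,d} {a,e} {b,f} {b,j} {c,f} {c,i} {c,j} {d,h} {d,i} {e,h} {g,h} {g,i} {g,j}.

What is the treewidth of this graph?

2

A width-2 tree decomposition is:
Bags: B1 = {b, f, j}  B2 = {c, f, j}  B3 = {c, g, j}  B4 = {c, g, i}  B5 = {g, h, i}  B6 = {d, h, i}  B7 = {d, e, h}  B8 = {a, d, e}
Tree: B1–B2, B2–B3, B3–B4, B4–B5, B5–B6, B6–B7, B7–B8
The largest bag has 3 vertices, giving width 2; this decomposition certifies tw(G) ≤ 2. The edges b–f–c–j–b form a cycle, so G is not a tree and its treewidth is at least 2. Therefore the treewidth is 2.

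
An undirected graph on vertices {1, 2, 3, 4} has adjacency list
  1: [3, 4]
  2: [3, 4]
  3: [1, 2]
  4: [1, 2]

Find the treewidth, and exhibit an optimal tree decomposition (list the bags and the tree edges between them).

Every bag has size at most 3, so the width is 3 − 1 = 2 and tw(G) ≤ 2. The edges 2–3–1–4–2 form a cycle, so G is not a tree and its treewidth is at least 2. Combining the bounds, tw(G) = 2.

Treewidth 2.
One optimal decomposition is:
Bags: B1 = {1, 2, 3}  B2 = {1, 2, 4}
Tree: B1–B2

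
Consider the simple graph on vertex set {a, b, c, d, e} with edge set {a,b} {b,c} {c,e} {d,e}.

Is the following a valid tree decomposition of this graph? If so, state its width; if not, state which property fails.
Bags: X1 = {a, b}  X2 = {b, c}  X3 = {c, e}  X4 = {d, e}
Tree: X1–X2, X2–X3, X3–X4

Yes; width 1.

Vertex coverage: the bags together contain {a, b, c, d, e}, the full vertex set. Edge coverage: each edge of G has both endpoints in at least one bag. Running intersection: for every vertex, the bags containing it form a connected subtree. All three properties hold, so this is a valid tree decomposition of width max|bag| − 1 = 1, and hence tw(G) ≤ 1.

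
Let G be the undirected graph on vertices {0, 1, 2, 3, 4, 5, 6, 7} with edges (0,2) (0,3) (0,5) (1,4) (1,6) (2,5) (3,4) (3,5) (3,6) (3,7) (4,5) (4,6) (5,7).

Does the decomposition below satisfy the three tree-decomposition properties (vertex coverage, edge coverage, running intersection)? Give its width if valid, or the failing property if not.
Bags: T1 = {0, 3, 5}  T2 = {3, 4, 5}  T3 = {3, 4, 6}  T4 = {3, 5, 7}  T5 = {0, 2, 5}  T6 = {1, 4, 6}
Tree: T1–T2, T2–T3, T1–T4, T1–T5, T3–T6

Vertex coverage: the bags together contain {0, 1, 2, 3, 4, 5, 6, 7}, the full vertex set. Edge coverage: each edge of G has both endpoints in at least one bag. Running intersection: for every vertex, the bags containing it form a connected subtree. All three properties hold, so this is a valid tree decomposition of width max|bag| − 1 = 2, and hence tw(G) ≤ 2.

Yes; width 2.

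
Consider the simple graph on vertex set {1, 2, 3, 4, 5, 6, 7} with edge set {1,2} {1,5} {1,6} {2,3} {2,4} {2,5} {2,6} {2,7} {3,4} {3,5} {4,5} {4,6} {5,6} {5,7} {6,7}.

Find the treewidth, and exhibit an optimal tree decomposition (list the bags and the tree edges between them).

Treewidth 3.
One such decomposition:
Bags: B1 = {2, 4, 5, 6}  B2 = {1, 2, 5, 6}  B3 = {2, 3, 4, 5}  B4 = {2, 5, 6, 7}
Tree: B1–B2, B1–B3, B1–B4

Each bag holds 4 vertices, so the decomposition has width 3, which upper-bounds the treewidth. Conversely, {2, 3, 4, 5} is a clique of size 4, and the vertices of any clique must share a bag in every tree decomposition; so some bag has ≥ 4 vertices and tw(G) ≥ 3. Hence tw(G) = 3 exactly.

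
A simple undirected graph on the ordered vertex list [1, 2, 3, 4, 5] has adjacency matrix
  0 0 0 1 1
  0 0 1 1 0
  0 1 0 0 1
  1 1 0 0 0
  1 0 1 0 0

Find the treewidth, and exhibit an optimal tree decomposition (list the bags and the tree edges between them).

Treewidth 2.
One such decomposition:
Bags: B1 = {1, 4, 5}  B2 = {2, 4, 5}  B3 = {2, 3, 5}
Tree: B1–B2, B2–B3

Every bag has size at most 3, so the width is 3 − 1 = 2 and tw(G) ≤ 2. For the lower bound, G contains the cycle 5–1–4–2–3–5, so G is not a forest; only forests have treewidth ≤ 1, hence tw(G) ≥ 2. Combining the bounds, tw(G) = 2.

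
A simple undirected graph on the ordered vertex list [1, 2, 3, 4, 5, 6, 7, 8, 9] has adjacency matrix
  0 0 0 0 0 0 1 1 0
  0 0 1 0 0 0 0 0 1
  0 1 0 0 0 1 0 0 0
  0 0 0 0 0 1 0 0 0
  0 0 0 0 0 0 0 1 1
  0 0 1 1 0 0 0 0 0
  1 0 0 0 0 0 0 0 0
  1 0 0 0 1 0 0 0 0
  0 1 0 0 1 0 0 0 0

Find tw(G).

1

A width-1 tree decomposition is:
Bags: B1 = {4, 6}  B2 = {3, 6}  B3 = {2, 3}  B4 = {2, 9}  B5 = {5, 9}  B6 = {5, 8}  B7 = {1, 8}  B8 = {1, 7}
Tree: B1–B2, B2–B3, B3–B4, B4–B5, B5–B6, B6–B7, B7–B8
The largest bag has 2 vertices, giving width 1; this decomposition certifies tw(G) ≤ 1. G has an edge, so its treewidth is at least 1. The upper and lower bounds meet at 1, so that is the treewidth.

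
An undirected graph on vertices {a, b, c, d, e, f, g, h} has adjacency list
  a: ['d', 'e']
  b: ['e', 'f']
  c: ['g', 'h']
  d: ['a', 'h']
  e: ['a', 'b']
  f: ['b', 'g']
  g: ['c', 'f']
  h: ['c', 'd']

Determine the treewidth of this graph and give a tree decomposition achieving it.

Treewidth 2.
One such decomposition:
Bags: B1 = {b, e, f}  B2 = {e, f, g}  B3 = {c, e, g}  B4 = {c, e, h}  B5 = {d, e, h}  B6 = {a, d, e}
Tree: B1–B2, B2–B3, B3–B4, B4–B5, B5–B6

Every bag has size at most 3, so the width is 3 − 1 = 2 and tw(G) ≤ 2. The edges e–b–f–g–c–h–d–a–e form a cycle, so G is not a tree and its treewidth is at least 2. Combining the bounds, tw(G) = 2.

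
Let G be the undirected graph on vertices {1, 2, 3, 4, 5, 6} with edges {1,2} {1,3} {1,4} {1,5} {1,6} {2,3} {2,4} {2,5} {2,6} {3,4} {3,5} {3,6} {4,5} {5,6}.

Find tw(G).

4

A width-4 tree decomposition is:
Bags: B1 = {1, 2, 3, 5, 6}  B2 = {1, 2, 3, 4, 5}
Tree: B1–B2
Each bag holds 5 vertices, so the decomposition has width 4, which upper-bounds the treewidth. On the other hand G contains the 5-clique {1, 2, 3, 4, 5}. A clique must lie in a single bag of any decomposition, so no decomposition can have width below 4. Combining the bounds, tw(G) = 4.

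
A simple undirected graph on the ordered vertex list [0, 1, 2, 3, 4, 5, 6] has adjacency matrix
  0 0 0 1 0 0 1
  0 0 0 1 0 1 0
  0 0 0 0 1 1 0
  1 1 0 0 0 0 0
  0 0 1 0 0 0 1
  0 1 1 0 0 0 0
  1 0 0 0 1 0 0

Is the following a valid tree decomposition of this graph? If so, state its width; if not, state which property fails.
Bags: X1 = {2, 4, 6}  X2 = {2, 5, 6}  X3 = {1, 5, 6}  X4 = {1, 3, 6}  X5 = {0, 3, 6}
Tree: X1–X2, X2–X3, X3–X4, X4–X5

Yes; width 2.

Vertex coverage: the bags together contain {0, 1, 2, 3, 4, 5, 6}, the full vertex set. Edge coverage: each edge of G has both endpoints in at least one bag. Running intersection: for every vertex, the bags containing it form a connected subtree. All three properties hold, so this is a valid tree decomposition of width max|bag| − 1 = 2, and hence tw(G) ≤ 2.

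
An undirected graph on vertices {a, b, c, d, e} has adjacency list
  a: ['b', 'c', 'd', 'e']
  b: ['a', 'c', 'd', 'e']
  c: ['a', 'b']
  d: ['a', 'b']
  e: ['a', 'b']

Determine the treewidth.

A width-2 tree decomposition is:
Bags: B1 = {a, b, d}  B2 = {a, b, e}  B3 = {a, b, c}
Tree: B1–B2, B1–B3
Each bag holds 3 vertices, so the decomposition has width 2, which upper-bounds the treewidth. On the other hand G contains the 3-clique {a, b, d}. A clique must lie in a single bag of any decomposition, so no decomposition can have width below 2. Therefore the treewidth is 2.

2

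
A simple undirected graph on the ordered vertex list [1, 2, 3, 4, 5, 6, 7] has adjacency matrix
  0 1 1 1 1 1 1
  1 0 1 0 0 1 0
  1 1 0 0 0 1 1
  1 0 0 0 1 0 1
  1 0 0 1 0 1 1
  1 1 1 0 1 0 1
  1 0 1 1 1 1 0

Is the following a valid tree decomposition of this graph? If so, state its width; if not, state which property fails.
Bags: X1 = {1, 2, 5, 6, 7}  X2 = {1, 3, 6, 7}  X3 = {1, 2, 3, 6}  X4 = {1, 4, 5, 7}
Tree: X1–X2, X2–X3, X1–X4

A tree decomposition must satisfy three properties: every vertex lies in some bag; for every edge, both endpoints lie together in some bag; and for every vertex, the bags containing it form a connected subtree. Here bags containing vertex 2 are not connected in the tree, so the decomposition is invalid.

No — bags containing vertex 2 are not connected in the tree.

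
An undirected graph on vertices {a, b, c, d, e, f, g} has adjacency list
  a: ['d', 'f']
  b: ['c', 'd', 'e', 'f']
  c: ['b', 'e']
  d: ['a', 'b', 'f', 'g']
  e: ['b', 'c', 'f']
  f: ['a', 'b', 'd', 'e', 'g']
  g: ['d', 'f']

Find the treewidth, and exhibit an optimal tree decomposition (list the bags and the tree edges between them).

Every bag has size at most 3, so the width is 3 − 1 = 2 and tw(G) ≤ 2. For the lower bound, the 3 vertices {b, c, e} are pairwise adjacent, and any tree decomposition puts a clique entirely inside one bag — forcing width ≥ 2. Combining the bounds, tw(G) = 2.

Treewidth 2.
One optimal decomposition is:
Bags: B1 = {d, f, g}  B2 = {a, d, f}  B3 = {b, d, f}  B4 = {b, e, f}  B5 = {b, c, e}
Tree: B1–B2, B1–B3, B3–B4, B4–B5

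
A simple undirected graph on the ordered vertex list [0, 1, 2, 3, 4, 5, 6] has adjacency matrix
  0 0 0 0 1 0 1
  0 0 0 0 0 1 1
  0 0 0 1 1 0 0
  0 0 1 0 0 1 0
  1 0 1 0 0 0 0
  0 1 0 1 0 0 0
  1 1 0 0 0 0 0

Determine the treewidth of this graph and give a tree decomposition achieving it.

Treewidth 2.
One optimal decomposition is:
Bags: B1 = {1, 5, 6}  B2 = {0, 5, 6}  B3 = {0, 4, 5}  B4 = {2, 4, 5}  B5 = {2, 3, 5}
Tree: B1–B2, B2–B3, B3–B4, B4–B5

Each bag holds 3 vertices, so the decomposition has width 2, which upper-bounds the treewidth. The edges 5–1–6–0–4–2–3–5 form a cycle, so G is not a tree and its treewidth is at least 2. Hence tw(G) = 2 exactly.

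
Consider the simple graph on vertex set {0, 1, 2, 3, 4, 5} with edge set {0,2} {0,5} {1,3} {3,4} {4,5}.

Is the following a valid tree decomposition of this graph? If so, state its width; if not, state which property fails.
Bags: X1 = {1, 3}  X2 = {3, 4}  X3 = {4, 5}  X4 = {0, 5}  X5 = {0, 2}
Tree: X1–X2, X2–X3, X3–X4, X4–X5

Checking the three conditions: (i) the bags cover all of {0, 1, 2, 3, 4, 5}; (ii) for each edge, some bag contains both endpoints; (iii) the bags containing any fixed vertex form a subtree. All hold, so the decomposition is valid with width 2 − 1 = 1.

Yes; width 1.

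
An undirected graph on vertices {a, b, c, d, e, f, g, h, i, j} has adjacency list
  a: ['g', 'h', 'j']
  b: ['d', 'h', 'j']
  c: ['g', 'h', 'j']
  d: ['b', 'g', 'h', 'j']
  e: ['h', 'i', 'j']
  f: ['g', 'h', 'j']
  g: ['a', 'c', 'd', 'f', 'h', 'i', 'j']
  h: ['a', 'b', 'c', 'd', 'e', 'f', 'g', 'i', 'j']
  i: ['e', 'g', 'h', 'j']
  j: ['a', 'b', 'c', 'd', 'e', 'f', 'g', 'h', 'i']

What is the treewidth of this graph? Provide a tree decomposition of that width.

Treewidth 3.
One such decomposition:
Bags: B1 = {b, d, h, j}  B2 = {d, g, h, j}  B3 = {g, h, i, j}  B4 = {e, h, i, j}  B5 = {c, g, h, j}  B6 = {a, g, h, j}  B7 = {f, g, h, j}
Tree: B1–B2, B2–B3, B3–B4, B3–B5, B5–B6, B3–B7

The largest bag has 4 vertices, giving width 3; this decomposition certifies tw(G) ≤ 3. Conversely, {d, g, h, j} is a clique of size 4, and the vertices of any clique must share a bag in every tree decomposition; so some bag has ≥ 4 vertices and tw(G) ≥ 3. Therefore the treewidth is 3.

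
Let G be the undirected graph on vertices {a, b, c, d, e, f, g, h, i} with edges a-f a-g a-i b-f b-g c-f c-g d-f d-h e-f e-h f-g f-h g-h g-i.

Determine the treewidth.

A width-2 tree decomposition is:
Bags: B1 = {a, f, g}  B2 = {f, g, h}  B3 = {a, g, i}  B4 = {d, f, h}  B5 = {c, f, g}  B6 = {b, f, g}  B7 = {e, f, h}
Tree: B1–B2, B1–B3, B2–B4, B2–B5, B2–B6, B4–B7
The largest bag has 3 vertices, giving width 2; this decomposition certifies tw(G) ≤ 2. For the lower bound, the 3 vertices {d, f, h} are pairwise adjacent, and any tree decomposition puts a clique entirely inside one bag — forcing width ≥ 2. Combining the bounds, tw(G) = 2.

2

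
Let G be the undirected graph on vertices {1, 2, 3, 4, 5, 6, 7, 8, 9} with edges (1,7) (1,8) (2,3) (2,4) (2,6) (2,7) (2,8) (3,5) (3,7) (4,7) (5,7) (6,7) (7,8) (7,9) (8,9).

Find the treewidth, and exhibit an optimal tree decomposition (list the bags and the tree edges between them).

Treewidth 2.
One such decomposition:
Bags: B1 = {2, 4, 7}  B2 = {2, 6, 7}  B3 = {2, 7, 8}  B4 = {2, 3, 7}  B5 = {7, 8, 9}  B6 = {1, 7, 8}  B7 = {3, 5, 7}
Tree: B1–B2, B2–B3, B2–B4, B3–B5, B3–B6, B4–B7

Every bag has size at most 3, so the width is 3 − 1 = 2 and tw(G) ≤ 2. Conversely, {1, 7, 8} is a clique of size 3, and the vertices of any clique must share a bag in every tree decomposition; so some bag has ≥ 3 vertices and tw(G) ≥ 2. Hence tw(G) = 2 exactly.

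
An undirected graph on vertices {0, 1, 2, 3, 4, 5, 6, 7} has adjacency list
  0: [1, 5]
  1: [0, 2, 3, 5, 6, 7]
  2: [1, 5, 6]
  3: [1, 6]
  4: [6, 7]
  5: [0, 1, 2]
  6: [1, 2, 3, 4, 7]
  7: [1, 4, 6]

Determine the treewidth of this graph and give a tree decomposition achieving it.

Every bag has size at most 3, so the width is 3 − 1 = 2 and tw(G) ≤ 2. On the other hand G contains the 3-clique {0, 1, 5}. A clique must lie in a single bag of any decomposition, so no decomposition can have width below 2. The upper and lower bounds meet at 2, so that is the treewidth.

Treewidth 2.
Bags: B1 = {1, 6, 7}  B2 = {4, 6, 7}  B3 = {1, 2, 6}  B4 = {1, 2, 5}  B5 = {0, 1, 5}  B6 = {1, 3, 6}
Tree: B1–B2, B1–B3, B3–B4, B4–B5, B3–B6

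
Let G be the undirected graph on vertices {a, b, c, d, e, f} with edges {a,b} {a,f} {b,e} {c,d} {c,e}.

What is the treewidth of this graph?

A width-1 tree decomposition is:
Bags: B1 = {c, d}  B2 = {c, e}  B3 = {b, e}  B4 = {a, b}  B5 = {a, f}
Tree: B1–B2, B2–B3, B3–B4, B4–B5
Each bag holds 2 vertices, so the decomposition has width 1, which upper-bounds the treewidth. Since G has at least one edge (e.g. d–c), it is not an edgeless graph, so tw(G) ≥ 1. The upper and lower bounds meet at 1, so that is the treewidth.

1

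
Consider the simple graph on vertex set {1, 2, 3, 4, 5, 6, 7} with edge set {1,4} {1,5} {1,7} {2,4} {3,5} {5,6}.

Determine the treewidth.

1

A width-1 tree decomposition is:
Bags: B1 = {5, 6}  B2 = {3, 5}  B3 = {1, 5}  B4 = {1, 7}  B5 = {1, 4}  B6 = {2, 4}
Tree: B1–B2, B1–B3, B3–B4, B3–B5, B5–B6
The largest bag has 2 vertices, giving width 1; this decomposition certifies tw(G) ≤ 1. Since G has at least one edge (e.g. 6–5), it is not an edgeless graph, so tw(G) ≥ 1. Hence tw(G) = 1 exactly.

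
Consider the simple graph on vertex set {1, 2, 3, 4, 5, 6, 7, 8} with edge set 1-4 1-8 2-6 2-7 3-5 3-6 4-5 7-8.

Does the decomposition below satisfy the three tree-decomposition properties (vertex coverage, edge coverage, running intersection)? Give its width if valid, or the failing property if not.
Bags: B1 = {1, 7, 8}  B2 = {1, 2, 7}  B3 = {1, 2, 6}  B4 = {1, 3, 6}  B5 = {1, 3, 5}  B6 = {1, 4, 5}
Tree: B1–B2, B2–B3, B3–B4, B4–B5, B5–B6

Yes; width 2.

Vertex coverage: the bags together contain {1, 2, 3, 4, 5, 6, 7, 8}, the full vertex set. Edge coverage: each edge of G has both endpoints in at least one bag. Running intersection: for every vertex, the bags containing it form a connected subtree. All three properties hold, so this is a valid tree decomposition of width max|bag| − 1 = 2, and hence tw(G) ≤ 2.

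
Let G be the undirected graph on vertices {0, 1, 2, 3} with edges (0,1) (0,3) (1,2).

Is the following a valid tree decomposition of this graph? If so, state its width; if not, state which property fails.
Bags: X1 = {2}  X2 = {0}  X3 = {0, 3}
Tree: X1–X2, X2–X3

No — vertex 1 appears in no bag.

A tree decomposition must satisfy three properties: every vertex lies in some bag; for every edge, both endpoints lie together in some bag; and for every vertex, the bags containing it form a connected subtree. Here vertex 1 appears in no bag, so the decomposition is invalid.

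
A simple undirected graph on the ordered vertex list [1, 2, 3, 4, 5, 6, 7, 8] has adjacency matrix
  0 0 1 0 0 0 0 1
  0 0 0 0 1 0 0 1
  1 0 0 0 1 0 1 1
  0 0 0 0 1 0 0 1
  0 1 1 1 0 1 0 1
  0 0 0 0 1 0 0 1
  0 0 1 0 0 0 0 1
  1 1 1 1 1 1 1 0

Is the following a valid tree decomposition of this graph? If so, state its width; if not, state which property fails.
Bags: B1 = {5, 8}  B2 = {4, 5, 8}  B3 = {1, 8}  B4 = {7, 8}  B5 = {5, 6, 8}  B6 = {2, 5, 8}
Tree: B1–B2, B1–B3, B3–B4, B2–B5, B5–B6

No — vertex 3 appears in no bag.

A tree decomposition must satisfy three properties: every vertex lies in some bag; for every edge, both endpoints lie together in some bag; and for every vertex, the bags containing it form a connected subtree. Here vertex 3 appears in no bag, so the decomposition is invalid.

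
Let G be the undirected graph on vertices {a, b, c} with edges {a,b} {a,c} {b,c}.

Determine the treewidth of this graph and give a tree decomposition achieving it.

Treewidth 2.
One optimal decomposition is:
Bags: B1 = {a, b, c}
Tree: (single bag)

With just one bag of size 3, the width is 3 − 1 = 2, so tw(G) ≤ 2. On the other hand G contains the 3-clique {a, b, c}. A clique must lie in a single bag of any decomposition, so no decomposition can have width below 2. Combining the bounds, tw(G) = 2.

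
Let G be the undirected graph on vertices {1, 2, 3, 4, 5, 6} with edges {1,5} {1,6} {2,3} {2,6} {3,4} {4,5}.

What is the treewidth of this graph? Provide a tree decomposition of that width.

The largest bag has 3 vertices, giving width 2; this decomposition certifies tw(G) ≤ 2. For the lower bound, G contains the cycle 3–4–5–1–6–2–3, so G is not a forest; only forests have treewidth ≤ 1, hence tw(G) ≥ 2. Combining the bounds, tw(G) = 2.

Treewidth 2.
One such decomposition:
Bags: B1 = {3, 4, 5}  B2 = {1, 3, 5}  B3 = {1, 3, 6}  B4 = {2, 3, 6}
Tree: B1–B2, B2–B3, B3–B4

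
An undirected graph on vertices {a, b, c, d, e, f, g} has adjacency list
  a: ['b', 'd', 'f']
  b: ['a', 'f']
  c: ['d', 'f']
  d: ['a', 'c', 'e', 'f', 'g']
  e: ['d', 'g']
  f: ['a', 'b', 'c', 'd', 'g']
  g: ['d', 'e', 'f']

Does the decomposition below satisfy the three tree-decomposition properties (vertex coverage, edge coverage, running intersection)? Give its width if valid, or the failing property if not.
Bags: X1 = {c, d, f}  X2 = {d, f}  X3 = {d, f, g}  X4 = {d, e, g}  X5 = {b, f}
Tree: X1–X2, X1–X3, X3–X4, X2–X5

No — vertex a appears in no bag.

A tree decomposition must satisfy three properties: every vertex lies in some bag; for every edge, both endpoints lie together in some bag; and for every vertex, the bags containing it form a connected subtree. Here vertex a appears in no bag, so the decomposition is invalid.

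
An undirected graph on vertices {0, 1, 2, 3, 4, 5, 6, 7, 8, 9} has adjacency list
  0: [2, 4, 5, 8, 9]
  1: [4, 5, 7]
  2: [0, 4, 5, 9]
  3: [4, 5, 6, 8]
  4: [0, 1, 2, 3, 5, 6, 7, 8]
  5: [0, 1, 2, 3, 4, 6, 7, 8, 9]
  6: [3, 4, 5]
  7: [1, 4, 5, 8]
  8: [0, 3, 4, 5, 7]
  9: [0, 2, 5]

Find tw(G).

A width-3 tree decomposition is:
Bags: B1 = {0, 4, 5, 8}  B2 = {0, 2, 4, 5}  B3 = {3, 4, 5, 8}  B4 = {3, 4, 5, 6}  B5 = {0, 2, 5, 9}  B6 = {4, 5, 7, 8}  B7 = {1, 4, 5, 7}
Tree: B1–B2, B1–B3, B3–B4, B2–B5, B1–B6, B6–B7
Each bag holds 4 vertices, so the decomposition has width 3, which upper-bounds the treewidth. Conversely, {0, 2, 5, 9} is a clique of size 4, and the vertices of any clique must share a bag in every tree decomposition; so some bag has ≥ 4 vertices and tw(G) ≥ 3. The upper and lower bounds meet at 3, so that is the treewidth.

3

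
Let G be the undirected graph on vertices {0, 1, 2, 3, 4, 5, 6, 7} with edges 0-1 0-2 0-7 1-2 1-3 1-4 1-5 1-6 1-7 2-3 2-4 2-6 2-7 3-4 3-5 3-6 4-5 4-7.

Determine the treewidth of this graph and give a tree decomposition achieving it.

Treewidth 3.
One such decomposition:
Bags: B1 = {1, 2, 4, 7}  B2 = {1, 2, 3, 4}  B3 = {0, 1, 2, 7}  B4 = {1, 2, 3, 6}  B5 = {1, 3, 4, 5}
Tree: B1–B2, B1–B3, B2–B4, B2–B5

The largest bag has 4 vertices, giving width 3; this decomposition certifies tw(G) ≤ 3. Conversely, {0, 1, 2, 7} is a clique of size 4, and the vertices of any clique must share a bag in every tree decomposition; so some bag has ≥ 4 vertices and tw(G) ≥ 3. Hence tw(G) = 3 exactly.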